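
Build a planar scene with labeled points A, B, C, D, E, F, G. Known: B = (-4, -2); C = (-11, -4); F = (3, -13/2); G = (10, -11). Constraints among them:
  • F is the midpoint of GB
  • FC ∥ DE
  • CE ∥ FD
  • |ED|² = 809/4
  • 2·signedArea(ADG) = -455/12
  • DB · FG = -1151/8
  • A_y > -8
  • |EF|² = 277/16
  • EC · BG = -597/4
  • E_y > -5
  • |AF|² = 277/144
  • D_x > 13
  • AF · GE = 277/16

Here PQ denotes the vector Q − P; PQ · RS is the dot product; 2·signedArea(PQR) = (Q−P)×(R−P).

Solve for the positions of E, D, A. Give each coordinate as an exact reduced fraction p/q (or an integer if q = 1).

1. E_x = -1/2  [line -14·x + 9·y + 125/4 = 0 ∩ |EF|² = 277/16]
2. E_y = -17/4  [line -14·x + 9·y + 125/4 = 0 ∩ |EF|² = 277/16]
   → E = (-1/2, -17/4)
3. D_x = 27/2  [FC ∥ DE ∩ CE ∥ FD]
4. D_y = -27/4  [FC ∥ DE ∩ CE ∥ FD]
   → D = (27/2, -27/4)
5. A_x = 25/6  [AF · GE = 277/16 ∩ 2·signedArea(ADG) = -455/12]
6. A_y = -29/4  [AF · GE = 277/16 ∩ 2·signedArea(ADG) = -455/12]
   → A = (25/6, -29/4)

A = (25/6, -29/4)
D = (27/2, -27/4)
E = (-1/2, -17/4)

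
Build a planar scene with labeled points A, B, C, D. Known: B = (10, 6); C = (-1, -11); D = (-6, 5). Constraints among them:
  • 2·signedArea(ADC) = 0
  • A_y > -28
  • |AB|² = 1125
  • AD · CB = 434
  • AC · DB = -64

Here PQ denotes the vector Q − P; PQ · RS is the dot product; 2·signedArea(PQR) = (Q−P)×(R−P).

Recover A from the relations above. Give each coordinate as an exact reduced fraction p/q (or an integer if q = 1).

1. A_x = 4  [2·signedArea(ADC) = 0 ∩ AC · DB = -64]
2. A_y = -27  [2·signedArea(ADC) = 0 ∩ AC · DB = -64]
   → A = (4, -27)

A = (4, -27)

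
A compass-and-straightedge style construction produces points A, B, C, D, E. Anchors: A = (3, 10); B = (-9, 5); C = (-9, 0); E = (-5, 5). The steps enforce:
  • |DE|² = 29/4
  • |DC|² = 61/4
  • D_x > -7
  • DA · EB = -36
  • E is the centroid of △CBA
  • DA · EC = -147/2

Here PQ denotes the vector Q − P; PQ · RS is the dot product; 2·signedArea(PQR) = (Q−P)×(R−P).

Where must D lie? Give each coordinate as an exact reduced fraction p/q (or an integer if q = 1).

1. D_x = -6  [DA · EB = -36 ∩ DA · EC = -147/2]
2. D_y = 5/2  [DA · EB = -36 ∩ DA · EC = -147/2]
   → D = (-6, 5/2)

D = (-6, 5/2)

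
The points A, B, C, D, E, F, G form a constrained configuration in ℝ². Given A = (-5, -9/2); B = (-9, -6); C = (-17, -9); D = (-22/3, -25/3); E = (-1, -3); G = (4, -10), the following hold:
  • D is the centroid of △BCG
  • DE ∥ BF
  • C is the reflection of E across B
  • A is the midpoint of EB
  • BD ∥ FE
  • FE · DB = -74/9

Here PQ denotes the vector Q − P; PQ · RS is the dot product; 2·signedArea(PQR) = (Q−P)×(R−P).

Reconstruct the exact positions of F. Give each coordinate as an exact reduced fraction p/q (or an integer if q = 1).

1. F_x = -8/3  [BD ∥ FE ∩ DE ∥ BF]
2. F_y = -2/3  [BD ∥ FE ∩ DE ∥ BF]
   → F = (-8/3, -2/3)

F = (-8/3, -2/3)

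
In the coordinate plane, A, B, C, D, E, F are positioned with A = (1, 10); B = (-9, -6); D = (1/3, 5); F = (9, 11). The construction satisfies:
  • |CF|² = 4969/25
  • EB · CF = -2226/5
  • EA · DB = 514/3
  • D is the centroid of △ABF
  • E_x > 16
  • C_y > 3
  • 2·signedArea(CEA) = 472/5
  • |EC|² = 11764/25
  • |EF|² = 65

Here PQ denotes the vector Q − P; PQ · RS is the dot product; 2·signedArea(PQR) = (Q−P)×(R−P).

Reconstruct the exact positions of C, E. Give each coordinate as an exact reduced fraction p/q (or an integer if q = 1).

1. E_x = 17  [line 28/3·x + 11·y + -872/3 = 0 ∩ |EF|² = 65]
2. E_y = 12  [line 28/3·x + 11·y + -872/3 = 0 ∩ |EF|² = 65]
   → E = (17, 12)
3. C_x = -3  [2·signedArea(CEA) = 472/5 ∩ EB · CF = -2226/5]
4. C_y = 18/5  [2·signedArea(CEA) = 472/5 ∩ EB · CF = -2226/5]
   → C = (-3, 18/5)

C = (-3, 18/5)
E = (17, 12)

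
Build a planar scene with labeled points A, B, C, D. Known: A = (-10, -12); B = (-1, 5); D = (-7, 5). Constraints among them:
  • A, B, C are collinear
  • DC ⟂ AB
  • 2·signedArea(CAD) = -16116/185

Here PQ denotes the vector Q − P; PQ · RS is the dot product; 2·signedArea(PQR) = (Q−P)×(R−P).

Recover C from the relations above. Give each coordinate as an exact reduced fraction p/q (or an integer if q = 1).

1. C_x = -428/185  [A, B, C are collinear ∩ DC ⟂ AB]
2. C_y = 466/185  [A, B, C are collinear ∩ DC ⟂ AB]
   → C = (-428/185, 466/185)

C = (-428/185, 466/185)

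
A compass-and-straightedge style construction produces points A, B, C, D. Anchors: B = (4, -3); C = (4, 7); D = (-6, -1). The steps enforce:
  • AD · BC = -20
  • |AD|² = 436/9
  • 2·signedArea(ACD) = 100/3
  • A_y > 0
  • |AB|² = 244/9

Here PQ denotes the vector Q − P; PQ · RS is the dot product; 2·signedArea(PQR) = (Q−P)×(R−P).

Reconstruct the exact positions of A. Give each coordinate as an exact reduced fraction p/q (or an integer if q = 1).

1. A_x = 2/3  [2·signedArea(ACD) = 100/3 ∩ AD · BC = -20]
2. A_y = 1  [2·signedArea(ACD) = 100/3 ∩ AD · BC = -20]
   → A = (2/3, 1)

A = (2/3, 1)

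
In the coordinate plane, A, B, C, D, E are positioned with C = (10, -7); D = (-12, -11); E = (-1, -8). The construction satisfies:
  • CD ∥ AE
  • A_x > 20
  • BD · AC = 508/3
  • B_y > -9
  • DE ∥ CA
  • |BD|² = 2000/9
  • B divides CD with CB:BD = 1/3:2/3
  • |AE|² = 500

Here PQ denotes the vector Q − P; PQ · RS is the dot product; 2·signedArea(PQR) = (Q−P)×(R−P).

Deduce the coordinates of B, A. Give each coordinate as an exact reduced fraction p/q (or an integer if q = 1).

1. B_x = 8/3  [B divides CD with CB:BD = 1/3:2/3]
2. B_y = -25/3  [B divides CD with CB:BD = 1/3:2/3]
   → B = (8/3, -25/3)
3. A_x = 21  [CD ∥ AE ∩ DE ∥ CA]
4. A_y = -4  [CD ∥ AE ∩ DE ∥ CA]
   → A = (21, -4)

A = (21, -4)
B = (8/3, -25/3)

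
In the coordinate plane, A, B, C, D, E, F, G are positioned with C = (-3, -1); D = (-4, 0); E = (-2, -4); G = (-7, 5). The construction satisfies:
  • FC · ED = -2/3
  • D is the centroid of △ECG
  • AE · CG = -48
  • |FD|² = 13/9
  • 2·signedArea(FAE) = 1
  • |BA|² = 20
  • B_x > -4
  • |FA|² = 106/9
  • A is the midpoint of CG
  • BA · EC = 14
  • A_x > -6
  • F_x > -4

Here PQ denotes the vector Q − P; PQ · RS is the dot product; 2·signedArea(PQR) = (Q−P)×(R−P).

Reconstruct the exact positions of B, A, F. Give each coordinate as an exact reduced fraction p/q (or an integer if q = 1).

A = (-5, 2)
B = (-3, -2)
F = (-10/3, -1)

1. A_x = -5  [A is the midpoint of CG]
2. A_y = 2  [A is the midpoint of CG]
   → A = (-5, 2)
3. F_x = -10/3  [FC · ED = -2/3 ∩ 2·signedArea(FAE) = 1]
4. F_y = -1  [FC · ED = -2/3 ∩ 2·signedArea(FAE) = 1]
   → F = (-10/3, -1)
5. B_x = -3  [line 1·x + -3·y + -3 = 0 ∩ |BA|² = 20]
6. B_y = -2  [line 1·x + -3·y + -3 = 0 ∩ |BA|² = 20]
   → B = (-3, -2)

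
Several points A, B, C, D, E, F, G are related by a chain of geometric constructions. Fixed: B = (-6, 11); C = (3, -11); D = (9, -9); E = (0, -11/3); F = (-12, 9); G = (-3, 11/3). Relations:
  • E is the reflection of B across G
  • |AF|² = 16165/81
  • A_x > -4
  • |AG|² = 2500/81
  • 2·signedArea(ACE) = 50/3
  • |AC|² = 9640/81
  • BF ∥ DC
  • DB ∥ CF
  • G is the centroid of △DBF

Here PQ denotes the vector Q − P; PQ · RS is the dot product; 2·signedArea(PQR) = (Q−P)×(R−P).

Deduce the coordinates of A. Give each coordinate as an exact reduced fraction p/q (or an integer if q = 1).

A = (-3, -17/9)

1. A_x = -3  [line -22/3·x + -3·y + -83/3 = 0 ∩ |AF|² = 16165/81]
2. A_y = -17/9  [line -22/3·x + -3·y + -83/3 = 0 ∩ |AF|² = 16165/81]
   → A = (-3, -17/9)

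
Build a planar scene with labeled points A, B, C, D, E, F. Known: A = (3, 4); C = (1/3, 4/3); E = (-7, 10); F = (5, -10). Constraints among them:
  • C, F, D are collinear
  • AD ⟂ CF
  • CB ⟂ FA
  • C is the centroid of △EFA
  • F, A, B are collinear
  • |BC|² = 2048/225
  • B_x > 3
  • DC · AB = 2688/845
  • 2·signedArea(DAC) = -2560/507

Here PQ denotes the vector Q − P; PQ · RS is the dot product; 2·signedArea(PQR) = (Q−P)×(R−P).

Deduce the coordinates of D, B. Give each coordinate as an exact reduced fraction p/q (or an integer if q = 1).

1. D_x = -37/169  [C, F, D are collinear ∩ AD ⟂ CF]
2. D_y = 452/169  [C, F, D are collinear ∩ AD ⟂ CF]
   → D = (-37/169, 452/169)
3. B_x = 83/25  [F, A, B are collinear ∩ CB ⟂ FA]
4. B_y = 44/25  [F, A, B are collinear ∩ CB ⟂ FA]
   → B = (83/25, 44/25)

B = (83/25, 44/25)
D = (-37/169, 452/169)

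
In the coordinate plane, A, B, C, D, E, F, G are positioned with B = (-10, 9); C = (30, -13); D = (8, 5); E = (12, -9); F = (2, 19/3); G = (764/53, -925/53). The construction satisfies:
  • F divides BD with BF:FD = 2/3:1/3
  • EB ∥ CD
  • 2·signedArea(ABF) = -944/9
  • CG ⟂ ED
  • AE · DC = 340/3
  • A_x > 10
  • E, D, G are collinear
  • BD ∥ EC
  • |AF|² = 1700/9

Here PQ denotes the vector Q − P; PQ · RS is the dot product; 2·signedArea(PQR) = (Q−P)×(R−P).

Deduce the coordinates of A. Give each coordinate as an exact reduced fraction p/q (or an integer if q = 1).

A = (32/3, -13/3)

1. A_x = 32/3  [2·signedArea(ABF) = -944/9 ∩ AE · DC = 340/3]
2. A_y = -13/3  [2·signedArea(ABF) = -944/9 ∩ AE · DC = 340/3]
   → A = (32/3, -13/3)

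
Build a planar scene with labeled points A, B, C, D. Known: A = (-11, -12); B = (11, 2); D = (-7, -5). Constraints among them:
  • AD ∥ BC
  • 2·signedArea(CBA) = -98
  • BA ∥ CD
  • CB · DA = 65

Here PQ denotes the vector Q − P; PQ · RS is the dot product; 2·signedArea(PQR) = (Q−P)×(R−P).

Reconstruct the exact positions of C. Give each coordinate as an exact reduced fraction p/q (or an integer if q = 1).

C = (15, 9)

1. C_x = 15  [BA ∥ CD ∩ AD ∥ BC]
2. C_y = 9  [BA ∥ CD ∩ AD ∥ BC]
   → C = (15, 9)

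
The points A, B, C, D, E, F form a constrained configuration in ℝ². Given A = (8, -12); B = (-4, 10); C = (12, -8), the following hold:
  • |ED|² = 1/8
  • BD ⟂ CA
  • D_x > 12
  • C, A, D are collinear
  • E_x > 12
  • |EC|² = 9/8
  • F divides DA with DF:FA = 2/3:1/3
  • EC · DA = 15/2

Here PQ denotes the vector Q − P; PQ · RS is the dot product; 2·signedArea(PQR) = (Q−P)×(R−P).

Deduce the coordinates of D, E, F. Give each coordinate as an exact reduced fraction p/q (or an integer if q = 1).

D = (13, -7)
E = (51/4, -29/4)
F = (29/3, -31/3)

1. D_x = 13  [C, A, D are collinear ∩ BD ⟂ CA]
2. D_y = -7  [C, A, D are collinear ∩ BD ⟂ CA]
   → D = (13, -7)
3. E_x = 51/4  [line 5·x + 5·y + -55/2 = 0 ∩ |ED|² = 1/8]
4. E_y = -29/4  [line 5·x + 5·y + -55/2 = 0 ∩ |ED|² = 1/8]
   → E = (51/4, -29/4)
5. F_x = 29/3  [F divides DA with DF:FA = 2/3:1/3]
6. F_y = -31/3  [F divides DA with DF:FA = 2/3:1/3]
   → F = (29/3, -31/3)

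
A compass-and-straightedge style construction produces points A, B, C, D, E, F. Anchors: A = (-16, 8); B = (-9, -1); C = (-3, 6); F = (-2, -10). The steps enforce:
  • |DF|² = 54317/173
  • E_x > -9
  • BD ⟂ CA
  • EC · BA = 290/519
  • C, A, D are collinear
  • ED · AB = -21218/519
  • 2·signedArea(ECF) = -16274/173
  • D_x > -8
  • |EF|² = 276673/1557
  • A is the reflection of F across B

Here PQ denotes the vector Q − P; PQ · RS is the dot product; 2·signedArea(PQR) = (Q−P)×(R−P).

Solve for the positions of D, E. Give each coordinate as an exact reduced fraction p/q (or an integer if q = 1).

1. D_x = -1351/173  [C, A, D are collinear ∩ BD ⟂ CA]
2. D_y = 1166/173  [C, A, D are collinear ∩ BD ⟂ CA]
   → D = (-1351/173, 1166/173)
3. E_x = -4465/519  [ED · AB = -21218/519 ∩ 2·signedArea(ECF) = -16274/173]
4. E_y = 820/519  [ED · AB = -21218/519 ∩ 2·signedArea(ECF) = -16274/173]
   → E = (-4465/519, 820/519)

D = (-1351/173, 1166/173)
E = (-4465/519, 820/519)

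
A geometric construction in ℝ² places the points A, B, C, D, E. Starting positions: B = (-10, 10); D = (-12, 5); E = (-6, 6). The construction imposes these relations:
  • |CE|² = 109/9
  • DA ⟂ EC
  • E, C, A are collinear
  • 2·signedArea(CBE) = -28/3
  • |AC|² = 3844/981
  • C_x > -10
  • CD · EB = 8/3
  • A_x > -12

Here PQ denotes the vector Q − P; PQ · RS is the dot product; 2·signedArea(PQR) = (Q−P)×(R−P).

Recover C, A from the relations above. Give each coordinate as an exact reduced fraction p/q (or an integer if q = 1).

A = (-1224/109, 825/109)
C = (-28/3, 7)

1. C_x = -28/3  [2·signedArea(CBE) = -28/3 ∩ CD · EB = 8/3]
2. C_y = 7  [2·signedArea(CBE) = -28/3 ∩ CD · EB = 8/3]
   → C = (-28/3, 7)
3. A_x = -1224/109  [E, C, A are collinear ∩ DA ⟂ EC]
4. A_y = 825/109  [E, C, A are collinear ∩ DA ⟂ EC]
   → A = (-1224/109, 825/109)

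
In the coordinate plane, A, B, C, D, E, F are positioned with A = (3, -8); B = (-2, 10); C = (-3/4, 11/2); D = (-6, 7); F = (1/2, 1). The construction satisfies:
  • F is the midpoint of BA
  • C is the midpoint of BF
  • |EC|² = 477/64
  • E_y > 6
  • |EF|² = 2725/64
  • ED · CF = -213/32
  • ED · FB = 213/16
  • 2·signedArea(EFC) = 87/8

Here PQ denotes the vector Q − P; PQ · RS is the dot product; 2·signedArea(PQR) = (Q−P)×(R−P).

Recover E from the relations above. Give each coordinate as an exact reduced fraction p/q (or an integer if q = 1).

1. E_x = -27/8  [ED · FB = 213/16 ∩ 2·signedArea(EFC) = 87/8]
2. E_y = 25/4  [ED · FB = 213/16 ∩ 2·signedArea(EFC) = 87/8]
   → E = (-27/8, 25/4)

E = (-27/8, 25/4)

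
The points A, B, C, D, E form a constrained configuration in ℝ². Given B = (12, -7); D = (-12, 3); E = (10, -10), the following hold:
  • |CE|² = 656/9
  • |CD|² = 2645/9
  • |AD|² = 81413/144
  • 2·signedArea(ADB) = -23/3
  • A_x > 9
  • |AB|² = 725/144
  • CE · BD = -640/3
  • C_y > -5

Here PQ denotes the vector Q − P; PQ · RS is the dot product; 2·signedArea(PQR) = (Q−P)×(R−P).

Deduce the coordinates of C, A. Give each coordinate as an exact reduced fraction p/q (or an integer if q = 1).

A = (59/6, -77/12)
C = (10/3, -14/3)

1. C_x = 10/3  [line 24·x + -10·y + -380/3 = 0 ∩ |CE|² = 656/9]
2. C_y = -14/3  [line 24·x + -10·y + -380/3 = 0 ∩ |CE|² = 656/9]
   → C = (10/3, -14/3)
3. A_x = 59/6  [line 10·x + 24·y + 167/3 = 0 ∩ |AD|² = 81413/144]
4. A_y = -77/12  [line 10·x + 24·y + 167/3 = 0 ∩ |AD|² = 81413/144]
   → A = (59/6, -77/12)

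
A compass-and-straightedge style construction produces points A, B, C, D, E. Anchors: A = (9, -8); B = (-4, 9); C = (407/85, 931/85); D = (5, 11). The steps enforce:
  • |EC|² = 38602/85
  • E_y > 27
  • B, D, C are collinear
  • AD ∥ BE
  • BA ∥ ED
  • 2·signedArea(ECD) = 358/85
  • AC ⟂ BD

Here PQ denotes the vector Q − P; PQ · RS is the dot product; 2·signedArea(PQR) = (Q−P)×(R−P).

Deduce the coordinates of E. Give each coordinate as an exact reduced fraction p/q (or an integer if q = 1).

1. E_x = -8  [BA ∥ ED ∩ AD ∥ BE]
2. E_y = 28  [BA ∥ ED ∩ AD ∥ BE]
   → E = (-8, 28)

E = (-8, 28)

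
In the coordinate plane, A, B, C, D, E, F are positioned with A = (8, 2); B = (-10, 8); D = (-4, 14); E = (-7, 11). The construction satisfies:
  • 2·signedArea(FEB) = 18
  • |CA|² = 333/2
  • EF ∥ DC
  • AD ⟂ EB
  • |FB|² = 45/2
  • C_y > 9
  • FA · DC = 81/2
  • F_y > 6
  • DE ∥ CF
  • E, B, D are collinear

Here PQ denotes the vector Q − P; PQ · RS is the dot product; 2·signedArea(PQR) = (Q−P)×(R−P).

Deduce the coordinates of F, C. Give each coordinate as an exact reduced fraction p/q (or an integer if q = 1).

C = (-5/2, 19/2)
F = (-11/2, 13/2)

1. F_x = -11/2  [line 3·x + -3·y + 36 = 0 ∩ |FB|² = 45/2]
2. F_y = 13/2  [line 3·x + -3·y + 36 = 0 ∩ |FB|² = 45/2]
   → F = (-11/2, 13/2)
3. C_x = -5/2  [DE ∥ CF ∩ EF ∥ DC]
4. C_y = 19/2  [DE ∥ CF ∩ EF ∥ DC]
   → C = (-5/2, 19/2)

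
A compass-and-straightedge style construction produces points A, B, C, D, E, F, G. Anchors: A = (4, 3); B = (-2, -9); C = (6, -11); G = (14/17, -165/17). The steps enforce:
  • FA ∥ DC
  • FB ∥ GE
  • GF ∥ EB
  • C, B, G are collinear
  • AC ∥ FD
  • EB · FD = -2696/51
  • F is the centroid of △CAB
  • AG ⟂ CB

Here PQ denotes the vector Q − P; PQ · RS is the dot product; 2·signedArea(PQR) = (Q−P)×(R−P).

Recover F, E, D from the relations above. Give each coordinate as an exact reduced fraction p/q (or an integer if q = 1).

1. F_x = 8/3  [F is the centroid of △CAB]
2. F_y = -17/3  [F is the centroid of △CAB]
   → F = (8/3, -17/3)
3. E_x = -196/51  [GF ∥ EB ∩ FB ∥ GE]
4. E_y = -665/51  [GF ∥ EB ∩ FB ∥ GE]
   → E = (-196/51, -665/51)
5. D_x = 14/3  [FA ∥ DC ∩ AC ∥ FD]
6. D_y = -59/3  [FA ∥ DC ∩ AC ∥ FD]
   → D = (14/3, -59/3)

D = (14/3, -59/3)
E = (-196/51, -665/51)
F = (8/3, -17/3)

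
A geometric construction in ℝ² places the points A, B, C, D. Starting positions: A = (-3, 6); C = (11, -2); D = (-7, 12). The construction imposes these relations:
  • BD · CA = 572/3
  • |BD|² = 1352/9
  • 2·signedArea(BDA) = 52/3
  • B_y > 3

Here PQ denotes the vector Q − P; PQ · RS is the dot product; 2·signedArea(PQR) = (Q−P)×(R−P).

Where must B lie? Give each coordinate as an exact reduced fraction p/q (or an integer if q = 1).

1. B_x = 5/3  [BD · CA = 572/3 ∩ 2·signedArea(BDA) = 52/3]
2. B_y = 10/3  [BD · CA = 572/3 ∩ 2·signedArea(BDA) = 52/3]
   → B = (5/3, 10/3)

B = (5/3, 10/3)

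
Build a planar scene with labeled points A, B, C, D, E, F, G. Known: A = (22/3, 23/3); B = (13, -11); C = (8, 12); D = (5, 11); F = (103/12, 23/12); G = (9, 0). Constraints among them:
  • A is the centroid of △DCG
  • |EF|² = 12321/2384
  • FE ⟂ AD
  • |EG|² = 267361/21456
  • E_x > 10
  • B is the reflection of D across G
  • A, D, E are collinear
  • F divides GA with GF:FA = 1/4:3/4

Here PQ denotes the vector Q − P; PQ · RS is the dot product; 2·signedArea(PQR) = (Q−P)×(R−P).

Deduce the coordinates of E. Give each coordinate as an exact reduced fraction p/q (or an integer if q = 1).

E = (18677/1788, 2879/894)

1. E_x = 18677/1788  [A, D, E are collinear ∩ FE ⟂ AD]
2. E_y = 2879/894  [A, D, E are collinear ∩ FE ⟂ AD]
   → E = (18677/1788, 2879/894)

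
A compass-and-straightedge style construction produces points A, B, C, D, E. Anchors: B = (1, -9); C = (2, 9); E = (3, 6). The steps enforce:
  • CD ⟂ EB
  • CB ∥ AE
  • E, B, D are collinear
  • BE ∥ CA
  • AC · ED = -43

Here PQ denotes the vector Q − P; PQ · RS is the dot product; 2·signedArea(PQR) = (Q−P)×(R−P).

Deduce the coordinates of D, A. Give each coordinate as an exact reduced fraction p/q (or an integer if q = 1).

A = (4, 24)
D = (773/229, 2019/229)

1. D_x = 773/229  [E, B, D are collinear ∩ CD ⟂ EB]
2. D_y = 2019/229  [E, B, D are collinear ∩ CD ⟂ EB]
   → D = (773/229, 2019/229)
3. A_x = 4  [CB ∥ AE ∩ BE ∥ CA]
4. A_y = 24  [CB ∥ AE ∩ BE ∥ CA]
   → A = (4, 24)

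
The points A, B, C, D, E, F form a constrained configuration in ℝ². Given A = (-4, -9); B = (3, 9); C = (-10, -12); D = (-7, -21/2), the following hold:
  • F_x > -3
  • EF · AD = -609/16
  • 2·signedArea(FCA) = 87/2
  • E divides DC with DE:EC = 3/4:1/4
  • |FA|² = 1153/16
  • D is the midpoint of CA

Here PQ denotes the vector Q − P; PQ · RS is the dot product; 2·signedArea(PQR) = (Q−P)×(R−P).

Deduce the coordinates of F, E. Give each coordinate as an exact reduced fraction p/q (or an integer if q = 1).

E = (-37/4, -93/8)
F = (-2, -3/4)

1. F_x = -2  [line -3·x + 6·y + -3/2 = 0 ∩ |FA|² = 1153/16]
2. F_y = -3/4  [line -3·x + 6·y + -3/2 = 0 ∩ |FA|² = 1153/16]
   → F = (-2, -3/4)
3. E_x = -37/4  [E divides DC with DE:EC = 3/4:1/4]
4. E_y = -93/8  [E divides DC with DE:EC = 3/4:1/4]
   → E = (-37/4, -93/8)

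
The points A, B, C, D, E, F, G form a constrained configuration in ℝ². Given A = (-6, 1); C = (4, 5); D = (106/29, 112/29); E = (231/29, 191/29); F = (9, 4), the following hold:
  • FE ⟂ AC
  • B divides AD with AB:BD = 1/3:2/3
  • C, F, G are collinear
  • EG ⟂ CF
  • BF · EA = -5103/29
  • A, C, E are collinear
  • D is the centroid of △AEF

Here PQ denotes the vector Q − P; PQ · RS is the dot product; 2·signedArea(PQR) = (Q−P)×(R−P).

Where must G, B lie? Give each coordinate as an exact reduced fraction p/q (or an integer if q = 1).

1. G_x = 5661/754  [C, F, G are collinear ∩ EG ⟂ CF]
2. G_y = 3241/754  [C, F, G are collinear ∩ EG ⟂ CF]
   → G = (5661/754, 3241/754)
3. B_x = -242/87  [B divides AD with AB:BD = 1/3:2/3]
4. B_y = 170/87  [B divides AD with AB:BD = 1/3:2/3]
   → B = (-242/87, 170/87)

B = (-242/87, 170/87)
G = (5661/754, 3241/754)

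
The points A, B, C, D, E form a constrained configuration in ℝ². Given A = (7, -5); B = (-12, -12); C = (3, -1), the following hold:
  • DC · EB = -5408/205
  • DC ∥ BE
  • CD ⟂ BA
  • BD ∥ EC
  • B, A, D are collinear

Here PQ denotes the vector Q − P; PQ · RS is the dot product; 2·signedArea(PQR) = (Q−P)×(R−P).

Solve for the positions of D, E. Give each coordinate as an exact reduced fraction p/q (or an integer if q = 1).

1. D_x = 979/205  [B, A, D are collinear ∩ CD ⟂ BA]
2. D_y = -1193/205  [B, A, D are collinear ∩ CD ⟂ BA]
   → D = (979/205, -1193/205)
3. E_x = -2824/205  [BD ∥ EC ∩ DC ∥ BE]
4. E_y = -1472/205  [BD ∥ EC ∩ DC ∥ BE]
   → E = (-2824/205, -1472/205)

D = (979/205, -1193/205)
E = (-2824/205, -1472/205)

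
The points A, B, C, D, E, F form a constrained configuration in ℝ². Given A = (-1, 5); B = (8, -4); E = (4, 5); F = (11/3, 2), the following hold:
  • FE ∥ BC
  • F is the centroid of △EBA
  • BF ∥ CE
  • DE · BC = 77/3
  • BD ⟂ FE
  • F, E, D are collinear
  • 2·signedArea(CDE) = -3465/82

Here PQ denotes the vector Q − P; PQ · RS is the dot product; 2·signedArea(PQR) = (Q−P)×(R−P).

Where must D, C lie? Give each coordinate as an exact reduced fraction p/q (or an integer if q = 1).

1. D_x = 251/82  [F, E, D are collinear ∩ BD ⟂ FE]
2. D_y = -283/82  [F, E, D are collinear ∩ BD ⟂ FE]
   → D = (251/82, -283/82)
3. C_x = 25/3  [BF ∥ CE ∩ FE ∥ BC]
4. C_y = -1  [BF ∥ CE ∩ FE ∥ BC]
   → C = (25/3, -1)

C = (25/3, -1)
D = (251/82, -283/82)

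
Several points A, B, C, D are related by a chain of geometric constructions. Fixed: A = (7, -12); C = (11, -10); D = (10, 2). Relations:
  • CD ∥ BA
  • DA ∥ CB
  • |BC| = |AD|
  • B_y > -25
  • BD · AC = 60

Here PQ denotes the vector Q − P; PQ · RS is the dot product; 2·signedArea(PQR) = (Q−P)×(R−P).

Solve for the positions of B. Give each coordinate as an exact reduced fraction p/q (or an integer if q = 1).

B = (8, -24)

1. B_x = 8  [CD ∥ BA ∩ DA ∥ CB]
2. B_y = -24  [CD ∥ BA ∩ DA ∥ CB]
   → B = (8, -24)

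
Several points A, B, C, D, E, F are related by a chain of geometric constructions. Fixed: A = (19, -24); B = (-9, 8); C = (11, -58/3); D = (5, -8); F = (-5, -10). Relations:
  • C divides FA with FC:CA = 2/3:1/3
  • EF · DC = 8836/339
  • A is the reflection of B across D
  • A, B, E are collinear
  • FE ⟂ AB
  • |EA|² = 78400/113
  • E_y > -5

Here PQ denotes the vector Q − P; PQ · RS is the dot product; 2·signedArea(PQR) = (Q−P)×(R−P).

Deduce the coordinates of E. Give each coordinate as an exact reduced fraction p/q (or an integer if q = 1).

1. E_x = 187/113  [A, B, E are collinear ∩ FE ⟂ AB]
2. E_y = -472/113  [A, B, E are collinear ∩ FE ⟂ AB]
   → E = (187/113, -472/113)

E = (187/113, -472/113)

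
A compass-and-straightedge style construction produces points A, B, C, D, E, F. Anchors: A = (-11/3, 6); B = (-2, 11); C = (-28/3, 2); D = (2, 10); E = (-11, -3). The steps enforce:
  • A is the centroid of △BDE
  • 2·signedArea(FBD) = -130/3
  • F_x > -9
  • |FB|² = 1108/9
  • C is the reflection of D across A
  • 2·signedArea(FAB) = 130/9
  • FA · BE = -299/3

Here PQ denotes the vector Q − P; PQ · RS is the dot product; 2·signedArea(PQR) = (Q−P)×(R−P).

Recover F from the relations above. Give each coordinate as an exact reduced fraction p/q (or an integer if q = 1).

F = (-8, 5/3)

1. F_x = -8  [2·signedArea(FAB) = 130/9 ∩ FA · BE = -299/3]
2. F_y = 5/3  [2·signedArea(FAB) = 130/9 ∩ FA · BE = -299/3]
   → F = (-8, 5/3)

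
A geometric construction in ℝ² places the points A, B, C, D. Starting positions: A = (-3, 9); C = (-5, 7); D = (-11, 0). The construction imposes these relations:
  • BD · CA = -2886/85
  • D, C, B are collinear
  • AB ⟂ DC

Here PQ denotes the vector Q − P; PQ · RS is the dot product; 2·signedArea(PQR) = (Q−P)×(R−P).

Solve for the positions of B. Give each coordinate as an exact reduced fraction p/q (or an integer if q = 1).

B = (-269/85, 777/85)

1. B_x = -269/85  [D, C, B are collinear ∩ AB ⟂ DC]
2. B_y = 777/85  [D, C, B are collinear ∩ AB ⟂ DC]
   → B = (-269/85, 777/85)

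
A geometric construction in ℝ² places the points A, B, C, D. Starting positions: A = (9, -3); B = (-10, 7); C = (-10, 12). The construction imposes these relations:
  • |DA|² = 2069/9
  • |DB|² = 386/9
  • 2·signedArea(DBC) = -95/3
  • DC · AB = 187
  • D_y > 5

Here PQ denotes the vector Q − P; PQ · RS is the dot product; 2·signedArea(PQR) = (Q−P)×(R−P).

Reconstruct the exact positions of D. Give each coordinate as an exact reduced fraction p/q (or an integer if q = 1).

D = (-11/3, 16/3)

1. D_x = -11/3  [2·signedArea(DBC) = -95/3 ∩ DC · AB = 187]
2. D_y = 16/3  [2·signedArea(DBC) = -95/3 ∩ DC · AB = 187]
   → D = (-11/3, 16/3)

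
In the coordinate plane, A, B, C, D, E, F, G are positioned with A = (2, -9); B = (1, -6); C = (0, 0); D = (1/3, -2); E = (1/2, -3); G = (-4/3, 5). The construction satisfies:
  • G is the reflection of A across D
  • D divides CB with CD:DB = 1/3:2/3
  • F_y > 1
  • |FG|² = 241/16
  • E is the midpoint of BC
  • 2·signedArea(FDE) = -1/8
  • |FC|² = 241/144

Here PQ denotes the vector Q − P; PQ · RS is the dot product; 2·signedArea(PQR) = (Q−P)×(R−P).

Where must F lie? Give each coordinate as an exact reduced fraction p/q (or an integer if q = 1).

1. F_x = -1/3  [line 1·x + 1/6·y + 1/8 = 0 ∩ |FC|² = 241/144]
2. F_y = 5/4  [line 1·x + 1/6·y + 1/8 = 0 ∩ |FC|² = 241/144]
   → F = (-1/3, 5/4)

F = (-1/3, 5/4)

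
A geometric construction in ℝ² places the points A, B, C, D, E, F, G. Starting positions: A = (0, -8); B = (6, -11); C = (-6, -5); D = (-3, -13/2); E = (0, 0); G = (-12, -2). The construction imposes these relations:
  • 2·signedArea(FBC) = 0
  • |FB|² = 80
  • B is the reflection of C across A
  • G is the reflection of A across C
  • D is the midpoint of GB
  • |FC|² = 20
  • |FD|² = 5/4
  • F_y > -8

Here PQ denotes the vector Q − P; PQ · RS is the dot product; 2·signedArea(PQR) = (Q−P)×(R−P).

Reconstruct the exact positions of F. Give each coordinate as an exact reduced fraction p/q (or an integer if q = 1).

1. F_x = -2  [line -6·x + -12·y + -96 = 0 ∩ |FB|² = 80]
2. F_y = -7  [line -6·x + -12·y + -96 = 0 ∩ |FB|² = 80]
   → F = (-2, -7)

F = (-2, -7)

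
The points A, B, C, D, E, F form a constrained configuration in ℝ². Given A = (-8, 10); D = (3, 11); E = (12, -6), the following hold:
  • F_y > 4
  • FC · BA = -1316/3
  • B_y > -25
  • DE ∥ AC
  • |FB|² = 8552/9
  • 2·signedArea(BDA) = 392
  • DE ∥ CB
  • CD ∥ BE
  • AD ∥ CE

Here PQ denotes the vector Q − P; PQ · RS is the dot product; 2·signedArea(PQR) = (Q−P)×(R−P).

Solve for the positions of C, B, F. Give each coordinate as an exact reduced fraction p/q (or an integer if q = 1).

B = (10, -24)
C = (1, -7)
F = (-4/3, 14/3)

1. C_x = 1  [AD ∥ CE ∩ DE ∥ AC]
2. C_y = -7  [AD ∥ CE ∩ DE ∥ AC]
   → C = (1, -7)
3. B_x = 10  [CD ∥ BE ∩ DE ∥ CB]
4. B_y = -24  [CD ∥ BE ∩ DE ∥ CB]
   → B = (10, -24)
5. F_x = -4/3  [line 18·x + -34·y + 548/3 = 0 ∩ |FB|² = 8552/9]
6. F_y = 14/3  [line 18·x + -34·y + 548/3 = 0 ∩ |FB|² = 8552/9]
   → F = (-4/3, 14/3)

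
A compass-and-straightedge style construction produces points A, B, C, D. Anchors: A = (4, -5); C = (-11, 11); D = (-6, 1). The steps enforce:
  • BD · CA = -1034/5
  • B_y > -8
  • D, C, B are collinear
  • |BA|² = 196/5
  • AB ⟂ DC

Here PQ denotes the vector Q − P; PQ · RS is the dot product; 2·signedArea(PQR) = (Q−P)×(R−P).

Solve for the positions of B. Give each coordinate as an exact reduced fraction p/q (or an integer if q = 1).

B = (-8/5, -39/5)

1. B_x = -8/5  [D, C, B are collinear ∩ AB ⟂ DC]
2. B_y = -39/5  [D, C, B are collinear ∩ AB ⟂ DC]
   → B = (-8/5, -39/5)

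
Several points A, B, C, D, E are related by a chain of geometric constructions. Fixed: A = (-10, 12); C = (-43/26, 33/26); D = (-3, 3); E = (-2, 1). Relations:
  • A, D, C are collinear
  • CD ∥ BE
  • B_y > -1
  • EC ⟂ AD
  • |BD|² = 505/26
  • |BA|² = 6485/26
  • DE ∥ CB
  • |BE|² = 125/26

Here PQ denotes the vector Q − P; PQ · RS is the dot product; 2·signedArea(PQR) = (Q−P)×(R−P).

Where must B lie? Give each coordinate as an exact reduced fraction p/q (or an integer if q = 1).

B = (-17/26, -19/26)

1. B_x = -17/26  [CD ∥ BE ∩ DE ∥ CB]
2. B_y = -19/26  [CD ∥ BE ∩ DE ∥ CB]
   → B = (-17/26, -19/26)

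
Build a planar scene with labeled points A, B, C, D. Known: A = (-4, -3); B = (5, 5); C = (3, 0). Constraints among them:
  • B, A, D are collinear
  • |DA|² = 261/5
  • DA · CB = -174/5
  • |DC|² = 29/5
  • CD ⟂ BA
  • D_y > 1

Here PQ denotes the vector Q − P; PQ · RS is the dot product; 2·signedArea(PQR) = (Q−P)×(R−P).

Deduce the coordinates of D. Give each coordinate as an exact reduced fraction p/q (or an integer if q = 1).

1. D_x = 7/5  [B, A, D are collinear ∩ CD ⟂ BA]
2. D_y = 9/5  [B, A, D are collinear ∩ CD ⟂ BA]
   → D = (7/5, 9/5)

D = (7/5, 9/5)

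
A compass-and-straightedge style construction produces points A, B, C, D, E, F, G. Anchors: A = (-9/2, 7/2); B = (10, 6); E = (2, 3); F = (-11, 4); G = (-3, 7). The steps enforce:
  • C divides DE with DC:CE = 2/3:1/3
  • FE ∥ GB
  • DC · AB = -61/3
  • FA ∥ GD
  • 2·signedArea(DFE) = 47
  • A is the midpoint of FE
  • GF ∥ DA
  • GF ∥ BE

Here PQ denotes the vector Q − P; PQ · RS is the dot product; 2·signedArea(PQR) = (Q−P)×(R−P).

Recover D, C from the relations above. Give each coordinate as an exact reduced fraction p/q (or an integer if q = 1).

C = (5/2, 25/6)
D = (7/2, 13/2)

1. D_x = 7/2  [GF ∥ DA ∩ FA ∥ GD]
2. D_y = 13/2  [GF ∥ DA ∩ FA ∥ GD]
   → D = (7/2, 13/2)
3. C_x = 5/2  [C divides DE with DC:CE = 2/3:1/3]
4. C_y = 25/6  [C divides DE with DC:CE = 2/3:1/3]
   → C = (5/2, 25/6)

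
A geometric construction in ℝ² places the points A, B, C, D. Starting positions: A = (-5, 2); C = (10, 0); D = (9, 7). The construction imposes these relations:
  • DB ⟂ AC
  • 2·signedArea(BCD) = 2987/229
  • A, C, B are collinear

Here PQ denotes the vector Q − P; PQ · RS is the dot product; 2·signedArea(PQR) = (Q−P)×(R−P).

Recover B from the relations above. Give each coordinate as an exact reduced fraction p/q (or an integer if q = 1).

B = (1855/229, 58/229)

1. B_x = 1855/229  [A, C, B are collinear ∩ DB ⟂ AC]
2. B_y = 58/229  [A, C, B are collinear ∩ DB ⟂ AC]
   → B = (1855/229, 58/229)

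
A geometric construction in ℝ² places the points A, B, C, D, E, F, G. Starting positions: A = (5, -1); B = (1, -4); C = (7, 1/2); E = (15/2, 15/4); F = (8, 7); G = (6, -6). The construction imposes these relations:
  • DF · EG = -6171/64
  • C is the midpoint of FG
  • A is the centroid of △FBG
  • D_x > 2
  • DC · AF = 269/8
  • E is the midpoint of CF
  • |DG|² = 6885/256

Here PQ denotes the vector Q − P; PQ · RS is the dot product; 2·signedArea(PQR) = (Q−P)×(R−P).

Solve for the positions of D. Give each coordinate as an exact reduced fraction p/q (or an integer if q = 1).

1. D_x = 21/8  [DC · AF = 269/8 ∩ DF · EG = -6171/64]
2. D_y = -33/16  [DC · AF = 269/8 ∩ DF · EG = -6171/64]
   → D = (21/8, -33/16)

D = (21/8, -33/16)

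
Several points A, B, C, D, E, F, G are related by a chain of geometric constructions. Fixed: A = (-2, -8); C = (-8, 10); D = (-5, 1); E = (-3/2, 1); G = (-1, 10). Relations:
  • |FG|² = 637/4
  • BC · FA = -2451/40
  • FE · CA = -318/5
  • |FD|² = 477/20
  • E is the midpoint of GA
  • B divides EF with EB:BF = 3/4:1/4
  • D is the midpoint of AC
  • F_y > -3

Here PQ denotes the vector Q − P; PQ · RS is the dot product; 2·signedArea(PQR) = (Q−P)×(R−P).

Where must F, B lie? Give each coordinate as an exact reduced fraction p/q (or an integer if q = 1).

1. F_x = -17/10  [line -6·x + 18·y + 183/5 = 0 ∩ |FD|² = 477/20]
2. F_y = -13/5  [line -6·x + 18·y + 183/5 = 0 ∩ |FD|² = 477/20]
   → F = (-17/10, -13/5)
3. B_x = -33/20  [B divides EF with EB:BF = 3/4:1/4]
4. B_y = -17/10  [B divides EF with EB:BF = 3/4:1/4]
   → B = (-33/20, -17/10)

B = (-33/20, -17/10)
F = (-17/10, -13/5)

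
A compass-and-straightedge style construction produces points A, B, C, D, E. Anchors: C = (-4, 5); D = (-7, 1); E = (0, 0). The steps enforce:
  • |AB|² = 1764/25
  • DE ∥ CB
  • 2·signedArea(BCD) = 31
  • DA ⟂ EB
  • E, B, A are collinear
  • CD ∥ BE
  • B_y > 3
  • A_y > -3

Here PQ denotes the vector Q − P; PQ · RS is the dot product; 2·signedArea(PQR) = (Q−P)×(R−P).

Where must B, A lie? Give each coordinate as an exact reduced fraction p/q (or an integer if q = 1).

1. B_x = 3  [CD ∥ BE ∩ DE ∥ CB]
2. B_y = 4  [CD ∥ BE ∩ DE ∥ CB]
   → B = (3, 4)
3. A_x = -51/25  [E, B, A are collinear ∩ DA ⟂ EB]
4. A_y = -68/25  [E, B, A are collinear ∩ DA ⟂ EB]
   → A = (-51/25, -68/25)

A = (-51/25, -68/25)
B = (3, 4)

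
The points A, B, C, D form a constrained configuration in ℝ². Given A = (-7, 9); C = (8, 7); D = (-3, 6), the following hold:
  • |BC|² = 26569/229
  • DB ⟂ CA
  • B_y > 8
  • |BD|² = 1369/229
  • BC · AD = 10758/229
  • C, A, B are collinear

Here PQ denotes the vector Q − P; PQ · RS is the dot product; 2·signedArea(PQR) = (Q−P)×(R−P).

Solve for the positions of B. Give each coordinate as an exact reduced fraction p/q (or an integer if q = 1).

1. B_x = -613/229  [C, A, B are collinear ∩ DB ⟂ CA]
2. B_y = 1929/229  [C, A, B are collinear ∩ DB ⟂ CA]
   → B = (-613/229, 1929/229)

B = (-613/229, 1929/229)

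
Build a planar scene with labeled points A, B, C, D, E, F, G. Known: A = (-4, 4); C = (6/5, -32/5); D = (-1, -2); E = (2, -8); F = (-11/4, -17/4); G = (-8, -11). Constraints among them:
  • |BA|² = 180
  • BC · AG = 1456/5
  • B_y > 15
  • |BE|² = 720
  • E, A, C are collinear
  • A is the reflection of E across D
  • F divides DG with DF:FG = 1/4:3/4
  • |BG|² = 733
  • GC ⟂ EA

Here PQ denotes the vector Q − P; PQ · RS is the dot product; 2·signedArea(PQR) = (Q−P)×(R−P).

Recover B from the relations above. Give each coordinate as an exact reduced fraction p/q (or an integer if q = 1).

1. B_x = -10  [line 4·x + 15·y + -200 = 0 ∩ |BG|² = 733]
2. B_y = 16  [line 4·x + 15·y + -200 = 0 ∩ |BG|² = 733]
   → B = (-10, 16)

B = (-10, 16)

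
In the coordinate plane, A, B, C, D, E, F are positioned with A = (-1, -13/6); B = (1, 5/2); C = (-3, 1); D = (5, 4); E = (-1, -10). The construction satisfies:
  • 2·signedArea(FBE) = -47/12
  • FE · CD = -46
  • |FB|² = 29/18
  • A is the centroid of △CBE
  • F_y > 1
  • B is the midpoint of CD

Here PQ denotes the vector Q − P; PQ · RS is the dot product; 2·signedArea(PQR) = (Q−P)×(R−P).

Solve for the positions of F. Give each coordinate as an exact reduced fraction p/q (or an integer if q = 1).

F = (1/2, 4/3)

1. F_x = 1/2  [2·signedArea(FBE) = -47/12 ∩ FE · CD = -46]
2. F_y = 4/3  [2·signedArea(FBE) = -47/12 ∩ FE · CD = -46]
   → F = (1/2, 4/3)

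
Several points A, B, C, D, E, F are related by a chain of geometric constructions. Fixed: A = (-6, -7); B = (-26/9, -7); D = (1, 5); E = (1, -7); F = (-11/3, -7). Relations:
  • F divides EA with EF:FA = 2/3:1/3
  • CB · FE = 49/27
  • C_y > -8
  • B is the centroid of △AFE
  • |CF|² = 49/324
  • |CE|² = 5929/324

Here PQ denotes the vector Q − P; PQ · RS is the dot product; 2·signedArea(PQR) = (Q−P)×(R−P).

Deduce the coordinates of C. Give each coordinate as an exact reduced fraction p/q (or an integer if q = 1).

1. C_x = -59/18  [CB · FE = 49/27]
2. C_y = -7  [|CF|² = 49/324]
   → C = (-59/18, -7)

C = (-59/18, -7)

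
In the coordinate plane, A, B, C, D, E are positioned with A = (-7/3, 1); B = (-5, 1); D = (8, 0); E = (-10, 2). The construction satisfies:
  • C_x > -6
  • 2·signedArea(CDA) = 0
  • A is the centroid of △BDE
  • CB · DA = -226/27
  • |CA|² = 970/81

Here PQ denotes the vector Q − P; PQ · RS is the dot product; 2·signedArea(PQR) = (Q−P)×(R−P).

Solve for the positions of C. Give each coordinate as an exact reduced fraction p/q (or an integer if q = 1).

1. C_x = -52/9  [2·signedArea(CDA) = 0 ∩ CB · DA = -226/27]
2. C_y = 4/3  [2·signedArea(CDA) = 0 ∩ CB · DA = -226/27]
   → C = (-52/9, 4/3)

C = (-52/9, 4/3)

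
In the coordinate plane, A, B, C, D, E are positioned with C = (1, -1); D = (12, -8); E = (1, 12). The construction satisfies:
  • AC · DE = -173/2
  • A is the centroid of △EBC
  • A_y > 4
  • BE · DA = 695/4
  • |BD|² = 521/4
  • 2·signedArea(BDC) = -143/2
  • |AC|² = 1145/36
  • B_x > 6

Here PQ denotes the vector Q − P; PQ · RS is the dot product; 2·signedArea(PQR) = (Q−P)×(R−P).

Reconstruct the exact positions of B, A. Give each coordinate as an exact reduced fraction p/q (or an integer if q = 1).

1. A_x = 17/6  [line 11·x + -20·y + 111/2 = 0 ∩ |AC|² = 1145/36]
2. A_y = 13/3  [line 11·x + -20·y + 111/2 = 0 ∩ |AC|² = 1145/36]
   → A = (17/6, 13/3)
3. B_x = 13/2  [2·signedArea(BDC) = -143/2 ∩ A is the centroid of △EBC]
4. B_y = 2  [2·signedArea(BDC) = -143/2 ∩ A is the centroid of △EBC]
   → B = (13/2, 2)

A = (17/6, 13/3)
B = (13/2, 2)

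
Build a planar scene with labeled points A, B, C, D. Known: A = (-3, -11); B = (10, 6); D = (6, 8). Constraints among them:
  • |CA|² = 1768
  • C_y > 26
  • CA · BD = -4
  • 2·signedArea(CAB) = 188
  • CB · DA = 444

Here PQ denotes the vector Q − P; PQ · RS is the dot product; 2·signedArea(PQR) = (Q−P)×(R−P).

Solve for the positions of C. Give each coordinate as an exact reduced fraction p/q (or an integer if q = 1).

1. C_x = 15  [CB · DA = 444 ∩ 2·signedArea(CAB) = 188]
2. C_y = 27  [CB · DA = 444 ∩ 2·signedArea(CAB) = 188]
   → C = (15, 27)

C = (15, 27)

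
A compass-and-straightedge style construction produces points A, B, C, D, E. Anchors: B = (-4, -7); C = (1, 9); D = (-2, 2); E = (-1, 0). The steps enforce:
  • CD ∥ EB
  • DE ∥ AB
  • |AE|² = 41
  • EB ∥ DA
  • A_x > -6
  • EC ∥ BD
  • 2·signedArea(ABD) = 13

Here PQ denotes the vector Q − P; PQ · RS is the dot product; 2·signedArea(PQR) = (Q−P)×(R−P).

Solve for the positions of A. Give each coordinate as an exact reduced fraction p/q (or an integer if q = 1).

A = (-5, -5)

1. A_x = -5  [DE ∥ AB ∩ EB ∥ DA]
2. A_y = -5  [DE ∥ AB ∩ EB ∥ DA]
   → A = (-5, -5)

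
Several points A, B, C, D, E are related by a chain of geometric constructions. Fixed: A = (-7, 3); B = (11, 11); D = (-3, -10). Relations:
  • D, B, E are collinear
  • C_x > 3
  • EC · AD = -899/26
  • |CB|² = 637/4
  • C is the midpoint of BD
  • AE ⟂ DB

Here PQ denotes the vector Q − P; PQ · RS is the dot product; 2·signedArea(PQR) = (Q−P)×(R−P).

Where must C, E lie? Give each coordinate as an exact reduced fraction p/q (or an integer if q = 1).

C = (4, 1/2)
E = (23/13, -37/13)

1. C_x = 4  [C is the midpoint of BD]
2. C_y = 1/2  [C is the midpoint of BD]
   → C = (4, 1/2)
3. E_x = 23/13  [D, B, E are collinear ∩ AE ⟂ DB]
4. E_y = -37/13  [D, B, E are collinear ∩ AE ⟂ DB]
   → E = (23/13, -37/13)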